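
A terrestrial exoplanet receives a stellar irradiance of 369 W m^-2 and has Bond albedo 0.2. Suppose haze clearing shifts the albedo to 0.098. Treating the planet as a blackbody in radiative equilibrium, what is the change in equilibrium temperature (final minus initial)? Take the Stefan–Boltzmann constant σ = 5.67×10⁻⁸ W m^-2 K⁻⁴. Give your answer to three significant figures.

Before: T₁ = [369.0·0.8/(4σ)]^(1/4) = 189.9 K.
Final:   T₂ = [S(1−0.098)/(4σ)]^(1/4) = 195.7 K.
Change: 195.7 − 189.9 = 5.785 K.

5.78 kelvin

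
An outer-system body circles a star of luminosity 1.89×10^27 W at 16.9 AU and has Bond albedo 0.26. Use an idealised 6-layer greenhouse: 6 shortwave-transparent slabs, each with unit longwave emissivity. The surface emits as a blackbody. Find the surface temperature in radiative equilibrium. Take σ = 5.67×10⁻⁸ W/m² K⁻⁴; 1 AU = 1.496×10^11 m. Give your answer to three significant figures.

Orbital distance: d = 16.9 AU = 2.528×10^12 m.
S = L/(4πd²) = 23.53 W/m².
Top-of-atmosphere balance: σT_e⁴ = S(1−α)/4 = 4.353 W/m² → T_e = 93.61 K.
For an N-layer opaque stack, T_s⁴ = (N+1)T_e⁴, hence T_s = (7)^(1/4)×93.61 K = 152.3 K.

152 K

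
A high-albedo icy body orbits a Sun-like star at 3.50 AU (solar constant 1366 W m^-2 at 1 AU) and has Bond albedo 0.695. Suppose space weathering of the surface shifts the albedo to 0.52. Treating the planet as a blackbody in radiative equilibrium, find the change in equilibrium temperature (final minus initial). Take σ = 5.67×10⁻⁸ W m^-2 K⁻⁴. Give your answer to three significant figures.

13.3 kelvin

By the inverse-square law, S = 1366/3.50² = 111.5 W m^-2.
Before: T₁ = [111.5·0.305/(4σ)]^(1/4) = 110.7 K.
With α = 0.52, T₂ = 123.9 K.
Change: 123.9 − 110.7 = 13.28 K.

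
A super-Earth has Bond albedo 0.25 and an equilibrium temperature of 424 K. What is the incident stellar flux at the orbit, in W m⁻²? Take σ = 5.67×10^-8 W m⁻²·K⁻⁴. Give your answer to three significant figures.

9770 W m⁻²

Invert the energy balance for S: S = 4σT⁴/(1−α).
The emitted flux is σT⁴ = 1833 W m⁻².
So S = 4×1833/(1−0.25) = 9773 W m⁻².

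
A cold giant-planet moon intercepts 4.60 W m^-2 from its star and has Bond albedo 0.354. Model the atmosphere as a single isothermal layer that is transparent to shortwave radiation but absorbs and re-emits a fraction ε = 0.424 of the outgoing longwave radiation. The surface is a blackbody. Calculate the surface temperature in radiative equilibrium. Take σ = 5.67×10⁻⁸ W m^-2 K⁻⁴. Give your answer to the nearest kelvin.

64 K

At the top of the atmosphere, σT_e⁴ = S(1−α)/4 = 0.7429 W m^-2, giving T_e = 60.16 K.
Surface balance with a leaky layer gives σT_s⁴ = σT_e⁴·2/(2−ε), so T_s = T_e·[2/(2−0.424)]^(1/4) = 63.86 K.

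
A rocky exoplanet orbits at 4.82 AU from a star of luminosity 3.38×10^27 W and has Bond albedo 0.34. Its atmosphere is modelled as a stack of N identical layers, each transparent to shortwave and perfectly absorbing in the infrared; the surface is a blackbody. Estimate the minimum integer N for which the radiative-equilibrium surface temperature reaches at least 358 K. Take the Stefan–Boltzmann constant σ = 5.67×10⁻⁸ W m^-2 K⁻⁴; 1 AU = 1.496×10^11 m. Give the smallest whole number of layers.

10

d = 4.82 × 1.496×10^11 m = 7.211×10^11 m.
Flux at the orbit: S = L/(4πd²) = 3.38×10^27/(4π·(7.21×10^11)²) = 517.3 W m^-2.
Top-of-atmosphere balance: σT_e⁴ = S(1−α)/4 = 85.36 W m^-2 → T_e = 197.0 K.
Since T_s⁴ = (N+1)T_e⁴, we need N ≥ (T_s/T_e)⁴ − 1 = 9.911.
So N ≥ 9.911; the smallest integer is N = 10.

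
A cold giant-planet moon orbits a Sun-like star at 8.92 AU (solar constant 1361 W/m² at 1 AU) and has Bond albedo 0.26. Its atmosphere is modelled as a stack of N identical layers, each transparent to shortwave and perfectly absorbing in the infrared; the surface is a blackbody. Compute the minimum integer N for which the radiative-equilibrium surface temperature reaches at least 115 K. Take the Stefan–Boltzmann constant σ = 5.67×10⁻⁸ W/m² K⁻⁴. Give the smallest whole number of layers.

Flux at the orbit: S = 1361/(8.92)² = 17.11 W/m².
OLR = S(1−α)/4 = 3.164 W/m²; the top layer radiates at T_e = 86.43 K.
Need (N+1)T_e⁴ ≥ T_s⁴, i.e. N+1 ≥ (115/86.43)⁴ = 3.134.
The minimum whole number is N = 3.

3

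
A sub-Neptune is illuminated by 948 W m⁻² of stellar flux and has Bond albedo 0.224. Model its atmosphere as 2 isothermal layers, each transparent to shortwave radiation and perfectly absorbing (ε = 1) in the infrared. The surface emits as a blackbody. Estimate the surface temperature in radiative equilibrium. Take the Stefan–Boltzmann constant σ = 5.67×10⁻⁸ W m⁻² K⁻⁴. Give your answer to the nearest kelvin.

314 K

Top-of-atmosphere balance: σT_e⁴ = S(1−α)/4 = 183.9 W m⁻² → T_e = 238.6 K.
Layer-by-layer balance gives σT_s⁴ = (N+1)σT_e⁴, so T_s = 3^¼·238.6 = 314.1 K.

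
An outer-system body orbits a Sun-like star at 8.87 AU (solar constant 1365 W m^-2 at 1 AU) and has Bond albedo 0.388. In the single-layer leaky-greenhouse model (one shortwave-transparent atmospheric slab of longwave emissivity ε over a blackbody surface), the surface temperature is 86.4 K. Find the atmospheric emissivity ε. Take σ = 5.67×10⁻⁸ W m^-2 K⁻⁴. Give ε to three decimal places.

0.320

By the inverse-square law, S = 1365/8.87² = 17.35 W m^-2.
TOA balance gives T_e = 82.72 K.
T_s⁴ = T_e⁴·2/(2−ε) → ε = 2 − 2(T_e/T_s)⁴ = 2 − 2·(82.72/86.4)⁴ = 0.3198.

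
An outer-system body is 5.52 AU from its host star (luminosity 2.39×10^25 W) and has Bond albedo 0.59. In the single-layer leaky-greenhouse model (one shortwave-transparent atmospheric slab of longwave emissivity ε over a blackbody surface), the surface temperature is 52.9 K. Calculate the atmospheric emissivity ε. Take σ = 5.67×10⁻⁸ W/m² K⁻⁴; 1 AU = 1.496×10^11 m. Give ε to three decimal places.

d = 5.52 × 1.496×10^11 m = 8.258×10^11 m.
Spreading L over a sphere of radius d: S = 2.39×10^25/(4π·8.26×10^11²) = 2.789 W/m².
First, T_e = [2.789·(1−0.59)/(4σ)]^(1/4) = 47.39 K.
T_s⁴ = T_e⁴·2/(2−ε) → ε = 2 − 2(T_e/T_s)⁴ = 2 − 2·(47.39/52.9)⁴ = 0.7124.

0.712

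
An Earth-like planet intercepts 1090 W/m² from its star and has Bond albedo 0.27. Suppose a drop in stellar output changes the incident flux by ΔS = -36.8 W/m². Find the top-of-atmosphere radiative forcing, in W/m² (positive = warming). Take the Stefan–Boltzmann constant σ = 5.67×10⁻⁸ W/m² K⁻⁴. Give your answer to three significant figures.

Only a fraction (1−α) is absorbed and it's spread over 4πR², so ΔF = (1−α)ΔS/4 = -6.716 W/m².

-6.72 W/m²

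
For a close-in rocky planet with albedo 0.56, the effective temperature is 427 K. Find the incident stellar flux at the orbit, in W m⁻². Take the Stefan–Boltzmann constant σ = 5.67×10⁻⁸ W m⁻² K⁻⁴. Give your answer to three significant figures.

17100 W m⁻²

From S(1−α)/4 = σT⁴: S = 4σT⁴/(1−α).
The emitted flux is σT⁴ = 1885 W m⁻².
S = 4·1885/0.44 = 17140 W m⁻².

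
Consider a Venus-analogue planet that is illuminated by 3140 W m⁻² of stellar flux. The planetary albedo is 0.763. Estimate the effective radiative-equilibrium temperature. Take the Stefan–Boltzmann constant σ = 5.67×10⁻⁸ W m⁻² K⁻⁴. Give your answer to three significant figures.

239 kelvin

The planet absorbs (1−α)S over its disc πR² and re-emits over 4πR², so the mean absorbed flux is (1−0.763)·3140/4 = 186.0 W m⁻².
Set σT⁴ = 186.0 → T = (186.0/σ)^(1/4) = 239.3 K.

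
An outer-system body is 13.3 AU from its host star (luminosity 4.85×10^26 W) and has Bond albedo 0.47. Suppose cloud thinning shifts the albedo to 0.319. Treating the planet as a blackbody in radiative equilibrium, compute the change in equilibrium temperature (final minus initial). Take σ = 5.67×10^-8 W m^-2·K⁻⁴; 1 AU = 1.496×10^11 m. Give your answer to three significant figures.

4.47 kelvin

d = 13.3 × 1.496×10^11 m = 1.990×10^12 m.
S = L/(4πd²) = 9.749 W m^-2.
Initial: T₁ = [S(1−0.47)/(4σ)]^(1/4) = 69.09 K.
After:  T₂ = [9.749·0.681/(4σ)]^(1/4) = 73.56 K.
ΔT = T₂ − T₁ = 4.468 K.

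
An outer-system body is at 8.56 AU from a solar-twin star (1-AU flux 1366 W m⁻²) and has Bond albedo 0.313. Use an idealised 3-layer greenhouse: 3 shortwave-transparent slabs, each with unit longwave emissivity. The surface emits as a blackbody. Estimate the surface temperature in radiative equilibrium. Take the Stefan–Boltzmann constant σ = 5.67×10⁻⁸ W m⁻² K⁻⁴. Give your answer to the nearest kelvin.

123 K

Irradiance scales as 1/d², so S = 1366 W m⁻² × (1/8.56)² = 18.64 W m⁻².
The effective emission temperature is T_e = [S(1−α)/(4σ)]^¼ = 86.69 K.
Layer-by-layer balance gives σT_s⁴ = (N+1)σT_e⁴, so T_s = 4^¼·86.69 = 122.6 K.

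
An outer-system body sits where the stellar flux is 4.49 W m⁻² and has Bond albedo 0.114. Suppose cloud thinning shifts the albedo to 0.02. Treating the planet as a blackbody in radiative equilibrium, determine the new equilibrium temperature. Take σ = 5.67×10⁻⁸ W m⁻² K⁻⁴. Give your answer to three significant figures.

New equilibrium: T₂ = [(1−0.02)·4.490/(4σ)]^(1/4) = 66.37 K.

66.4 kelvin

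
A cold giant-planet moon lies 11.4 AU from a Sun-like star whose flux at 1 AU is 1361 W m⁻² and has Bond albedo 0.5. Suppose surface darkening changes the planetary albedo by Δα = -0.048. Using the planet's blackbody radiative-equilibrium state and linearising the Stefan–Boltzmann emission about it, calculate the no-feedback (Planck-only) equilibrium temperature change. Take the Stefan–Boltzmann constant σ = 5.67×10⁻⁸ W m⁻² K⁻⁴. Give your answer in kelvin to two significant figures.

1.7 K

By the inverse-square law, S = 1361/11.4² = 10.47 W m⁻².
Reference equilibrium: T_e = [S(1−α)/(4σ)]^(1/4) = 69.32 K.
The change in absorbed flux is Δ[S(1−α)/4] = −SΔα/4 = 0.1257 W m⁻².
Planck response: λ_P = 4σT_e³ = 4·5.67×10⁻⁸·(69.32)³ = 0.07554 W m⁻²/K.
So ΔT₀ = 0.1257/0.07554 = 1.66 K.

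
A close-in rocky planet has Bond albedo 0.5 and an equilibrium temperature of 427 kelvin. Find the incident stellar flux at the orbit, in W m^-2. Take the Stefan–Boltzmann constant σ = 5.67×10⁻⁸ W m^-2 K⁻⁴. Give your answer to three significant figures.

15100 W m^-2

From S(1−α)/4 = σT⁴: S = 4σT⁴/(1−α).
σT⁴ = 5.67×10⁻⁸·(427)⁴ = 1885 W m^-2.
So S = 4×1885/(1−0.5) = 15080 W m^-2.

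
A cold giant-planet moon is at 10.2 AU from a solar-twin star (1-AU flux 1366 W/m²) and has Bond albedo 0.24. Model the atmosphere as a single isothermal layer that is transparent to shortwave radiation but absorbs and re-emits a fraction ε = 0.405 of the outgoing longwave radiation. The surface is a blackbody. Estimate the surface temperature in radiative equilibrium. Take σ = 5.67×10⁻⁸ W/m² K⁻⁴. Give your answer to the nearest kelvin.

Flux at the orbit: S = 1366/(10.2)² = 13.13 W/m².
Effective emission temperature (TOA balance): σT_e⁴ = S(1−α)/4 = 2.495 W/m² → T_e = 81.44 K.
The surface balance (absorbed SW + ε·downward IR = σT_s⁴) with T_a⁴ = T_s⁴/2 reduces to T_s = T_e·[2/(2−ε)]^¼ = 86.18 K.

86 K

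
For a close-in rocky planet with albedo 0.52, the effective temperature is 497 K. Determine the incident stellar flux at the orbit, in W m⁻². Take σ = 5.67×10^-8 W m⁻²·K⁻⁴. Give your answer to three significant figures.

Invert the energy balance for S: S = 4σT⁴/(1−α).
The emitted flux is σT⁴ = 3459 W m⁻².
S = 4·3459/0.48 = 28830 W m⁻².

28800 W m⁻²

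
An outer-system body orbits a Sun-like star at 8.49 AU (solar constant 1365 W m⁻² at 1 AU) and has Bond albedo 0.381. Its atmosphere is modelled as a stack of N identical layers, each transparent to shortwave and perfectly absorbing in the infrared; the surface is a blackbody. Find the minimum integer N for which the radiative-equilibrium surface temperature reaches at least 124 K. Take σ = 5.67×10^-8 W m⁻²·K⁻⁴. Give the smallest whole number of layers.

Irradiance scales as 1/d², so S = 1365 W m⁻² × (1/8.49)² = 18.94 W m⁻².
Top-of-atmosphere balance: σT_e⁴ = S(1−α)/4 = 2.931 W m⁻² → T_e = 84.79 K.
Since T_s⁴ = (N+1)T_e⁴, we need N ≥ (T_s/T_e)⁴ − 1 = 3.574.
The minimum whole number is N = 4.

4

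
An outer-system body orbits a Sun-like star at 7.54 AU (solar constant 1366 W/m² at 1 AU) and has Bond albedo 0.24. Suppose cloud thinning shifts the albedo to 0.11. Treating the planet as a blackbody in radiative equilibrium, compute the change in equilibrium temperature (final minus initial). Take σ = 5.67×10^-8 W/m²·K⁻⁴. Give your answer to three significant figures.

By the inverse-square law, S = 1366/7.54² = 24.03 W/m².
Initial: T₁ = [S(1−0.24)/(4σ)]^(1/4) = 94.73 K.
Final:   T₂ = [S(1−0.11)/(4σ)]^(1/4) = 98.54 K.
Change: 98.54 − 94.73 = 3.814 K.

3.81 kelvin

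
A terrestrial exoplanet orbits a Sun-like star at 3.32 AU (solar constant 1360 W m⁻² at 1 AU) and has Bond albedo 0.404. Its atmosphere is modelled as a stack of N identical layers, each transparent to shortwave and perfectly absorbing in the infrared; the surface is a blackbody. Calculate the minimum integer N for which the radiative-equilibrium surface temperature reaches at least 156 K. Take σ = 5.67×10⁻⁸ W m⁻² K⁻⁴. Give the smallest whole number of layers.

Flux at the orbit: S = 1360/(3.32)² = 123.4 W m⁻².
The effective emission temperature is T_e = [S(1−α)/(4σ)]^¼ = 134.2 K.
Need (N+1)T_e⁴ ≥ T_s⁴, i.e. N+1 ≥ (156/134.2)⁴ = 1.827.
The minimum whole number is N = 1.

1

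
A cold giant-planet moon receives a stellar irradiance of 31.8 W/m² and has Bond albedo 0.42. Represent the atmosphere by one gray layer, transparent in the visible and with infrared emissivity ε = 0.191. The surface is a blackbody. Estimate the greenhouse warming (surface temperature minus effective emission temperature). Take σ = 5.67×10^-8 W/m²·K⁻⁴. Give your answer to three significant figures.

Effective emission temperature (TOA balance): σT_e⁴ = S(1−α)/4 = 4.611 W/m² → T_e = 94.96 K.
The surface balance (absorbed SW + ε·downward IR = σT_s⁴) with T_a⁴ = T_s⁴/2 reduces to T_s = T_e·[2/(2−ε)]^¼ = 97.38 K.
The atmosphere warms the surface by 2.413 K.

2.41 K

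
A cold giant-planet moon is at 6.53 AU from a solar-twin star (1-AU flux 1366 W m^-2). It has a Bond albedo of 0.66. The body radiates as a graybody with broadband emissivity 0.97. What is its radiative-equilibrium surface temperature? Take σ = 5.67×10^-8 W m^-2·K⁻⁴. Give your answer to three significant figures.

Irradiance scales as 1/d², so S = 1366 W m^-2 × (1/6.53)² = 32.03 W m^-2.
The planet absorbs (1−α)S over its disc πR² and re-emits over 4πR², so the mean absorbed flux is (1−0.66)·32.03/4 = 2.723 W m^-2.
Equating to εσT⁴ with ε = 0.97: T = (2.723/0.97σ)^(1/4) = 83.88 K.

83.9 K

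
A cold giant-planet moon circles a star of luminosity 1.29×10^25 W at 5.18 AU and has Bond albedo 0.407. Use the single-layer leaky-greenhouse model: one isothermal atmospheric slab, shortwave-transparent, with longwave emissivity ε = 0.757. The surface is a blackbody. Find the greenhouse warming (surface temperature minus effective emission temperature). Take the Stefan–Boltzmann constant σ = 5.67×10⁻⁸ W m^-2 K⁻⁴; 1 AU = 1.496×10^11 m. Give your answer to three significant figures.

Orbital distance: d = 5.18 AU = 7.749×10^11 m.
Flux at the orbit: S = L/(4πd²) = 1.29×10^25/(4π·(7.75×10^11)²) = 1.709 W m^-2.
At the top of the atmosphere, σT_e⁴ = S(1−α)/4 = 0.2534 W m^-2, giving T_e = 45.98 K.
For a single slab of emissivity ε, T_s⁴ = 2T_e⁴/(2−ε); thus T_s = 45.98·(1.609)^(1/4) = 51.79 K.
T_s − T_e = 51.79 − 45.98 = 5.806 K.

5.81 kelvin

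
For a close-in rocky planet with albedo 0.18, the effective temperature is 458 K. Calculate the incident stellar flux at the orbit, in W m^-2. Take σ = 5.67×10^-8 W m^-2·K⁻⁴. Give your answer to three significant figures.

From S(1−α)/4 = σT⁴: S = 4σT⁴/(1−α).
The emitted flux is σT⁴ = 2495 W m^-2.
So S = 4×2495/(1−0.18) = 12170 W m^-2.

12200 W m^-2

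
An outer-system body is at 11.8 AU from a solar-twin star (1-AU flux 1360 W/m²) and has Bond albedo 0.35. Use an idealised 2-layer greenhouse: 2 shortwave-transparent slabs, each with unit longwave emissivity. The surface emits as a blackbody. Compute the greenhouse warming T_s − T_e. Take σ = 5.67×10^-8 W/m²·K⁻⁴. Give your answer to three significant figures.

23.0 K

Flux at the orbit: S = 1360/(11.8)² = 9.767 W/m².
Top-of-atmosphere balance: σT_e⁴ = S(1−α)/4 = 1.587 W/m² → T_e = 72.74 K.
T_s = (N+1)^(1/4)·T_e = 95.73 K.
So the greenhouse effect raises the surface by 95.73 − 72.74 = 22.99 K.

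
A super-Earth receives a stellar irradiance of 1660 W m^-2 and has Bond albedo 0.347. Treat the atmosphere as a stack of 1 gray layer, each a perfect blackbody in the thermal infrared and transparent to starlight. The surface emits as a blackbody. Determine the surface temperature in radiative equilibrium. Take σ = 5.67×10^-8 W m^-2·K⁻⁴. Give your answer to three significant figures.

313 K

The effective emission temperature is T_e = [S(1−α)/(4σ)]^¼ = 262.9 K.
Layer-by-layer balance gives σT_s⁴ = (N+1)σT_e⁴, so T_s = 2^¼·262.9 = 312.7 K.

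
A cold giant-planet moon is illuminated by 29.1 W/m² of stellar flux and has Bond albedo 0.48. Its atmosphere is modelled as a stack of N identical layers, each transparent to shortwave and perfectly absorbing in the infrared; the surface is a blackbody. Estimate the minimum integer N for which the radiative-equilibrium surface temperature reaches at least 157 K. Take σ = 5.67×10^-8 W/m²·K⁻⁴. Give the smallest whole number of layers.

Top-of-atmosphere balance: σT_e⁴ = S(1−α)/4 = 3.783 W/m² → T_e = 90.38 K.
T_s = (N+1)^(1/4)·T_e ≥ 157 K requires N+1 ≥ (T_s/T_e)⁴ = (157/90.38)⁴ = 9.106.
Rounding up, N = 9.

9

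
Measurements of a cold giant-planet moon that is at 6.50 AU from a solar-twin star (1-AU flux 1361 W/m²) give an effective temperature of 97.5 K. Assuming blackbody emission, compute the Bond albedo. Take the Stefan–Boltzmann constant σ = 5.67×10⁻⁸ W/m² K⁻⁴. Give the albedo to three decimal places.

Flux at the orbit: S = 1361/(6.50)² = 32.21 W/m².
Rearranging the radiative balance, α = 1 − 4σT⁴/S.
σT⁴ = 5.124 W/m², so 4σT⁴ = 20.50 W/m².
1−α = 20.50/32.21 = 0.6363, so α = 0.3637.

0.364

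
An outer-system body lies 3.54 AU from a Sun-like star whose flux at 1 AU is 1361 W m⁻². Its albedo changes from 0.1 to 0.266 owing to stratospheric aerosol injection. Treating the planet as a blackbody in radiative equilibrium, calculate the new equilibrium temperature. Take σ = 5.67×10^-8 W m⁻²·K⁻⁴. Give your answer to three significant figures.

137 kelvin

Flux at the orbit: S = 1361/(3.54)² = 108.6 W m⁻².
T₂ = [S(1−α₂)/(4σ)]^(1/4) = [108.6·0.734/(4σ)]^(1/4) = 136.9 K.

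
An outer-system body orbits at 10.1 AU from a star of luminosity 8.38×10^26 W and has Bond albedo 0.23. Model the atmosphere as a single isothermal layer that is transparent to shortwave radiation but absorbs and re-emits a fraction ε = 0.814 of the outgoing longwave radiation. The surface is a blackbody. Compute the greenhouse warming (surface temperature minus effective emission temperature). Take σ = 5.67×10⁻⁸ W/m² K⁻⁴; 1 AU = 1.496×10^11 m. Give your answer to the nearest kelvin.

Orbital distance: d = 10.1 AU = 1.511×10^12 m.
S = L/(4πd²) = 29.21 W/m².
At the top of the atmosphere, σT_e⁴ = S(1−α)/4 = 5.623 W/m², giving T_e = 99.79 K.
The surface balance (absorbed SW + ε·downward IR = σT_s⁴) with T_a⁴ = T_s⁴/2 reduces to T_s = T_e·[2/(2−ε)]^¼ = 113.7 K.
Greenhouse warming: T_s − T_e = 13.93 K.

14 K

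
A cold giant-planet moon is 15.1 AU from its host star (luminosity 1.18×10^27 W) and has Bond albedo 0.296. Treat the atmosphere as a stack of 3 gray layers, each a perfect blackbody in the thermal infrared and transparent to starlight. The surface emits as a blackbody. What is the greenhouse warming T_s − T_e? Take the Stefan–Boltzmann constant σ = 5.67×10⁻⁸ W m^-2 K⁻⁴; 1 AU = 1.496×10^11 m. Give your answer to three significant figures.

36.0 kelvin

Orbital distance: d = 15.1 AU = 2.259×10^12 m.
Flux at the orbit: S = L/(4πd²) = 1.18×10^27/(4π·(2.26×10^12)²) = 18.40 W m^-2.
The effective emission temperature is T_e = [S(1−α)/(4σ)]^¼ = 86.94 K.
Surface: T_s = (4)^¼·T_e = 122.9 K.
So the greenhouse effect raises the surface by 122.9 − 86.94 = 36.01 K.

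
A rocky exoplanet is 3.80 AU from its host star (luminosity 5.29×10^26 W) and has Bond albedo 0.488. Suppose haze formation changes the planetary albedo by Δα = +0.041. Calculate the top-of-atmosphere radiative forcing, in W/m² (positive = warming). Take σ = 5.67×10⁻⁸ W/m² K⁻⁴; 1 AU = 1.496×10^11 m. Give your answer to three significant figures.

d = 3.80 × 1.496×10^11 m = 5.685×10^11 m.
S = L/(4πd²) = 130.3 W/m².
ΔF = −(S/4)Δα = −(130.3/4)×(+0.041) = -1.335 W/m².

-1.34 W/m²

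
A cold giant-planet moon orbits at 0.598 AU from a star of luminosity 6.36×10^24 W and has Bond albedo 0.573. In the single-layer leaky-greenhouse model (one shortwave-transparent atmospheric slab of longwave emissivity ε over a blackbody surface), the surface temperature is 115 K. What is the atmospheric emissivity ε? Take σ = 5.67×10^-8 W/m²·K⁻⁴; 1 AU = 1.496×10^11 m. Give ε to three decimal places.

0.639

Orbital distance: d = 0.598 AU = 8.946×10^10 m.
Spreading L over a sphere of radius d: S = 6.36×10^24/(4π·8.95×10^10²) = 63.24 W/m².
First, T_e = [63.24·(1−0.573)/(4σ)]^(1/4) = 104.5 K.
Since (2−ε)/2 = (T_e/T_s)⁴ = 0.6807, ε = 0.6385.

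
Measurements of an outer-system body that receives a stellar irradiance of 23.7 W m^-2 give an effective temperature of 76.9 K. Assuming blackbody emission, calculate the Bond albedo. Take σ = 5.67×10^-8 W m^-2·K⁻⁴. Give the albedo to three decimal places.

Energy balance: S(1−α)/4 = σT⁴, so 1−α = 4σT⁴/S.
σT⁴ = 1.983 W m^-2, so 4σT⁴ = 7.931 W m^-2.
Hence α = 1 − 7.931/23.70 = 0.6653.

0.665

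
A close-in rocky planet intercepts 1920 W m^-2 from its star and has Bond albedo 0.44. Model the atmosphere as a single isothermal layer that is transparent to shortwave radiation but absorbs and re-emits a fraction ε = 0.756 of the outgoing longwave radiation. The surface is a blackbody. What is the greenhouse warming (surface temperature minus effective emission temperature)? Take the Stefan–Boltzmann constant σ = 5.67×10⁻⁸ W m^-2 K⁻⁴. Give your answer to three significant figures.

33.1 K

The planet radiates to space at T_e = [S(1−α)/(4σ)]^(1/4) = 262.4 K.
For a single slab of emissivity ε, T_s⁴ = 2T_e⁴/(2−ε); thus T_s = 262.4·(1.608)^(1/4) = 295.5 K.
The atmosphere warms the surface by 33.07 K.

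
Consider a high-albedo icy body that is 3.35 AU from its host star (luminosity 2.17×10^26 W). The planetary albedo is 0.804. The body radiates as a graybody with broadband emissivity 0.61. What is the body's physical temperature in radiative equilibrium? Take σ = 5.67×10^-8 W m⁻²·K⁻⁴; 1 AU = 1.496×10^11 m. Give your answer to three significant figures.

Orbital distance: d = 3.35 AU = 5.012×10^11 m.
Spreading L over a sphere of radius d: S = 2.17×10^26/(4π·5.01×10^11²) = 68.75 W m⁻².
Absorbed flux (global mean): S(1−α)/4 = 68.75·0.196/4 = 3.369 W m⁻².
Radiative balance εσT⁴ = 3.369 gives T = [3.369/(0.61·σ)]^(1/4) = 99.34 K.

99.3 kelvin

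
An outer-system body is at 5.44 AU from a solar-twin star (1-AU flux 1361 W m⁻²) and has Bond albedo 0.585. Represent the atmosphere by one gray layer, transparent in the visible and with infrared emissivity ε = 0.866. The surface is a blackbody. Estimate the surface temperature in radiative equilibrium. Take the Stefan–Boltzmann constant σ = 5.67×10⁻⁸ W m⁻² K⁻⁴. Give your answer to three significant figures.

Irradiance scales as 1/d², so S = 1361 W m⁻² × (1/5.44)² = 45.99 W m⁻².
The planet radiates to space at T_e = [S(1−α)/(4σ)]^(1/4) = 95.78 K.
The surface balance (absorbed SW + ε·downward IR = σT_s⁴) with T_a⁴ = T_s⁴/2 reduces to T_s = T_e·[2/(2−ε)]^¼ = 110.4 K.

110 kelvin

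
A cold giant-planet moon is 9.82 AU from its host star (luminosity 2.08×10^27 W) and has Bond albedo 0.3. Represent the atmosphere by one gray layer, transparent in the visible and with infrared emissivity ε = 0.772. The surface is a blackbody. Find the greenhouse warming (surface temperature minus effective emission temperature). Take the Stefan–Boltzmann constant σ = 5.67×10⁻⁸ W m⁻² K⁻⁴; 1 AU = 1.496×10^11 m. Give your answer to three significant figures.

16.1 K

Orbital distance: d = 9.82 AU = 1.469×10^12 m.
Flux at the orbit: S = L/(4πd²) = 2.08×10^27/(4π·(1.47×10^12)²) = 76.70 W m⁻².
Effective emission temperature (TOA balance): σT_e⁴ = S(1−α)/4 = 13.42 W m⁻² → T_e = 124.0 K.
The surface balance (absorbed SW + ε·downward IR = σT_s⁴) with T_a⁴ = T_s⁴/2 reduces to T_s = T_e·[2/(2−ε)]^¼ = 140.1 K.
Greenhouse warming: T_s − T_e = 16.09 K.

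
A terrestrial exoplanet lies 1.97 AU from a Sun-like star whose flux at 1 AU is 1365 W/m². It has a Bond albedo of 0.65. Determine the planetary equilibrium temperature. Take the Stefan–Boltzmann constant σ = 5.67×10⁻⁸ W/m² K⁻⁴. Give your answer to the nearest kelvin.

By the inverse-square law, S = 1365/1.97² = 351.7 W/m².
The planet absorbs (1−α)S over its disc πR² and re-emits over 4πR², so the mean absorbed flux is (1−0.65)·351.7/4 = 30.78 W/m².
Set σT⁴ = 30.78 → T = (30.78/σ)^(1/4) = 152.6 K.

153 kelvin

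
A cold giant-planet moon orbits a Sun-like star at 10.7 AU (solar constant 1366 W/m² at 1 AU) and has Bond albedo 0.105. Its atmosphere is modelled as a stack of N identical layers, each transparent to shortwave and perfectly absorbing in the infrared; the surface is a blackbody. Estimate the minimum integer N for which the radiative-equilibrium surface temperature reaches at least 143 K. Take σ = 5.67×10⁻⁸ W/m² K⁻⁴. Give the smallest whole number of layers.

8

By the inverse-square law, S = 1366/10.7² = 11.93 W/m².
Top-of-atmosphere balance: σT_e⁴ = S(1−α)/4 = 2.670 W/m² → T_e = 82.84 K.
T_s = (N+1)^(1/4)·T_e ≥ 143 K requires N+1 ≥ (T_s/T_e)⁴ = (143/82.84)⁴ = 8.881.
So N ≥ 7.881; the smallest integer is N = 8.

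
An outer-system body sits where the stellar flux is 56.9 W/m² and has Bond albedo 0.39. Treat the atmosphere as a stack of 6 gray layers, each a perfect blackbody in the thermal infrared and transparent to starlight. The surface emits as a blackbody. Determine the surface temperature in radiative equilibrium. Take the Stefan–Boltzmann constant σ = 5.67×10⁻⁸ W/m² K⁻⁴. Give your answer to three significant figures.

Top-of-atmosphere balance: σT_e⁴ = S(1−α)/4 = 8.677 W/m² → T_e = 111.2 K.
With N = 6 opaque layers, T_s = (N+1)^(1/4)·T_e = 7^(1/4)·111.2 = 180.9 K.

181 K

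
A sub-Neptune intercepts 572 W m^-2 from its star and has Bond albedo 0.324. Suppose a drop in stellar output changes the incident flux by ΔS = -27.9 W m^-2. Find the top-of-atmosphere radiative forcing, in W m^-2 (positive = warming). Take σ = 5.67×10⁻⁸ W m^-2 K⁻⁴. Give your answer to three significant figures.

TOA radiative forcing: ΔF = (1−α)ΔS/4 = 0.676·(-27.9)/4 = -4.715 W m^-2.

-4.72 W m^-2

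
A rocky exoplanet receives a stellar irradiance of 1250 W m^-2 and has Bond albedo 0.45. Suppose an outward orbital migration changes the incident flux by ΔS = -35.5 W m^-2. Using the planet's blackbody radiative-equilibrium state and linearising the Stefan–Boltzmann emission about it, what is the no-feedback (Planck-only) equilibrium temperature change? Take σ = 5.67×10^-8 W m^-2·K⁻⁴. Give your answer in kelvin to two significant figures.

-1.7 K

The baseline emission temperature is T_e = 234.6 K.
TOA radiative forcing: ΔF = (1−α)ΔS/4 = 0.55·(-35.5)/4 = -4.881 W m^-2.
Linearising σT⁴ gives d(σT⁴)/dT = 4σT_e³ = 2.930 W m^-2 per K.
So ΔT₀ = -4.881/2.930 = -1.67 K.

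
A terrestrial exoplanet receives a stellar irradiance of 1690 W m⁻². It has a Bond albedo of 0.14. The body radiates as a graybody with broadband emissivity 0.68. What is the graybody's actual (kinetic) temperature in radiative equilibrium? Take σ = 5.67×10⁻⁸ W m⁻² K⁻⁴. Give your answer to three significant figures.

312 K

The planet absorbs (1−α)S over its disc πR² and re-emits over 4πR², so the mean absorbed flux is (1−0.14)·1690/4 = 363.4 W m⁻².
Equating to εσT⁴ with ε = 0.68: T = (363.4/0.68σ)^(1/4) = 311.6 K.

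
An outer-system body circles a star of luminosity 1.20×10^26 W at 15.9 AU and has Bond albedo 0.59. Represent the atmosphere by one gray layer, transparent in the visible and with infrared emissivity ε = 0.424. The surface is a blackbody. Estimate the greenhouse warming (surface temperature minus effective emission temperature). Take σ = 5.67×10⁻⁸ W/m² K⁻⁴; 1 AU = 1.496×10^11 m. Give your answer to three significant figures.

Orbital distance: d = 15.9 AU = 2.379×10^12 m.
Spreading L over a sphere of radius d: S = 1.20×10^26/(4π·2.38×10^12²) = 1.688 W/m².
At the top of the atmosphere, σT_e⁴ = S(1−α)/4 = 0.1730 W/m², giving T_e = 41.79 K.
The surface balance (absorbed SW + ε·downward IR = σT_s⁴) with T_a⁴ = T_s⁴/2 reduces to T_s = T_e·[2/(2−ε)]^¼ = 44.36 K.
The atmosphere warms the surface by 2.565 K.

2.57 kelvin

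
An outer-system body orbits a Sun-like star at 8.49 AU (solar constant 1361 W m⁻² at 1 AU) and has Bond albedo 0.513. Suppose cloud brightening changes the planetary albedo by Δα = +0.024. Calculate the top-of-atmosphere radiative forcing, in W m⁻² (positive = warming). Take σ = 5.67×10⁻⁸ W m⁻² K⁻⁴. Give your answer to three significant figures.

Irradiance scales as 1/d², so S = 1361 W m⁻² × (1/8.49)² = 18.88 W m⁻².
TOA radiative forcing: ΔF = −S·Δα/4 = −18.88·(+0.024)/4 = -0.1133 W m⁻².

-0.113 W m⁻²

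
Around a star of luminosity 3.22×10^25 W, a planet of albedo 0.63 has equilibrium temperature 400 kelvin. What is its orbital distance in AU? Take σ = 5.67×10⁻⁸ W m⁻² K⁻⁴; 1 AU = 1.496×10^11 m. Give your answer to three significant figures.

0.0854 AU

The flux needed for this T is 4σT⁴/(1−0.63) = 15690 W m⁻².
From L = 4πd²S, d = √(3.22×10^25/(4π·15690)) = 1.278×10^10 m = 0.08542 AU.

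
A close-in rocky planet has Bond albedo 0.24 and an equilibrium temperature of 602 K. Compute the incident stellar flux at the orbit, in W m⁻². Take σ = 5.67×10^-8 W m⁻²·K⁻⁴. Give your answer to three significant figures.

39200 W m⁻²

Invert the energy balance for S: S = 4σT⁴/(1−α).
σT⁴ = 5.67×10⁻⁸·(602)⁴ = 7447 W m⁻².
S = 4·7447/0.76 = 39190 W m⁻².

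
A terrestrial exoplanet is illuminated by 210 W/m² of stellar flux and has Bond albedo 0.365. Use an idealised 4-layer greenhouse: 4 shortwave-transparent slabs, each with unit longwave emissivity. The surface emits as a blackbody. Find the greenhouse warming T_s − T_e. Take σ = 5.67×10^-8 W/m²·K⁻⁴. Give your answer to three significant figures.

77.1 kelvin

Top-of-atmosphere balance: σT_e⁴ = S(1−α)/4 = 33.34 W/m² → T_e = 155.7 K.
Surface: T_s = (5)^¼·T_e = 232.9 K.
Warming: T_s − T_e = 77.13 K.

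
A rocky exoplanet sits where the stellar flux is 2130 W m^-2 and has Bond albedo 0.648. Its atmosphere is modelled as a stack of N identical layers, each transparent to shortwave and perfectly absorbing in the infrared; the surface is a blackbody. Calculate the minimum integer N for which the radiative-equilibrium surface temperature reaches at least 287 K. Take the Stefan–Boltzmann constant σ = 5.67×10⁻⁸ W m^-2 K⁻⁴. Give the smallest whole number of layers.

Top-of-atmosphere balance: σT_e⁴ = S(1−α)/4 = 187.4 W m^-2 → T_e = 239.8 K.
T_s = (N+1)^(1/4)·T_e ≥ 287 K requires N+1 ≥ (T_s/T_e)⁴ = (287/239.8)⁴ = 2.052.
Rounding up, N = 2.

2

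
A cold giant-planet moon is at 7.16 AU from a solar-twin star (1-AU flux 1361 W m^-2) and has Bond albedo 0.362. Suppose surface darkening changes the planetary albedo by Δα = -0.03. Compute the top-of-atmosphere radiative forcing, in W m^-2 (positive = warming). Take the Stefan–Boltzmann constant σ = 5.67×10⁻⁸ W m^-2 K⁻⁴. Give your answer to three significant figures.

By the inverse-square law, S = 1361/7.16² = 26.55 W m^-2.
ΔF = −(S/4)Δα = −(26.55/4)×(-0.03) = 0.1991 W m^-2.

0.199 W m^-2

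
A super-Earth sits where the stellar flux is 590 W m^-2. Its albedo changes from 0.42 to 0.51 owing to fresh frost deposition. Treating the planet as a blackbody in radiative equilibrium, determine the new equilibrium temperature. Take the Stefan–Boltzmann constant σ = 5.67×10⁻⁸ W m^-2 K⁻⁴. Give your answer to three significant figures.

New equilibrium: T₂ = [(1−0.51)·590.0/(4σ)]^(1/4) = 189.0 K.

189 K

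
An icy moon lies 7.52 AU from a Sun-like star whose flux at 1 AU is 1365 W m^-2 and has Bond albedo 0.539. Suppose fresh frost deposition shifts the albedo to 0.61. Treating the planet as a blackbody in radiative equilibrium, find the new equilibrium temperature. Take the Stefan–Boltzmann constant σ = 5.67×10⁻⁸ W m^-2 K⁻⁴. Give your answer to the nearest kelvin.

Irradiance scales as 1/d², so S = 1365 W m^-2 × (1/7.52)² = 24.14 W m^-2.
With the new albedo, S(1−α₂)/4 = 2.353 W m^-2, so T₂ = 80.27 K.

80 kelvin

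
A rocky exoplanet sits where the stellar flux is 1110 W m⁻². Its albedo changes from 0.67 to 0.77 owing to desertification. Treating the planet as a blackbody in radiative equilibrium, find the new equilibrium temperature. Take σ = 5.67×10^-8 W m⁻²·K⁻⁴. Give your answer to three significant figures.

With the new albedo, S(1−α₂)/4 = 63.82 W m⁻², so T₂ = 183.2 K.

183 K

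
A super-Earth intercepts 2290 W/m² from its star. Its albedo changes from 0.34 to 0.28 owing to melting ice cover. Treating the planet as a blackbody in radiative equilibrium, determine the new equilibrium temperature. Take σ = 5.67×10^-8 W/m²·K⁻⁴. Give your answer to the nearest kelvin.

New equilibrium: T₂ = [(1−0.28)·2290/(4σ)]^(1/4) = 292.0 K.

292 K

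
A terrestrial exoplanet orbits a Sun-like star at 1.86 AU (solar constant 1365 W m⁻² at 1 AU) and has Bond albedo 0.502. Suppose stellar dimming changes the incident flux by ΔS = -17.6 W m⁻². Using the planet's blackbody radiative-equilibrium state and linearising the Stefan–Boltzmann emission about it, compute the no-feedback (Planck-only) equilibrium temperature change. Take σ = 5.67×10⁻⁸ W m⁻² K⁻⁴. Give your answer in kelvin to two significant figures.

Flux at the orbit: S = 1365/(1.86)² = 394.6 W m⁻².
Unperturbed T_e = [394.6·(1−0.502)/(4σ)]^¼ = 171.6 K.
ΔF = Δ[S(1−α)]/4 = (1−0.502)·-17.6/4 = -2.191 W m⁻².
Linearising σT⁴ gives d(σT⁴)/dT = 4σT_e³ = 1.145 W m⁻² per K.
Hence the no-feedback warming is ΔF/(4σT_e³) = -1.91 K.

-1.9 K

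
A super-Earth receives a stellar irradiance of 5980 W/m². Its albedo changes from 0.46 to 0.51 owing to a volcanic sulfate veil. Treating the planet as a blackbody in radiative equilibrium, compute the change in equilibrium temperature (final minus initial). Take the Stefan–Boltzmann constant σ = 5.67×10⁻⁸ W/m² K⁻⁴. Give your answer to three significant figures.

-8.29 kelvin

With α = 0.46, T₁ = 345.4 K.
Final:   T₂ = [S(1−0.51)/(4σ)]^(1/4) = 337.1 K.
Change: 337.1 − 345.4 = -8.290 K.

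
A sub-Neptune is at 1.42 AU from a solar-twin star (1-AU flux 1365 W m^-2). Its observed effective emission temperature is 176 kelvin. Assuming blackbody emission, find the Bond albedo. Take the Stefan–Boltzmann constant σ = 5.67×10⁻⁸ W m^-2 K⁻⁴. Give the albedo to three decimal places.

0.679

Irradiance scales as 1/d², so S = 1365 W m^-2 × (1/1.42)² = 676.9 W m^-2.
From σT⁴ = S(1−α)/4 we invert for α: 1−α = 4σT⁴/S.
4σT⁴ = 4·5.67×10⁻⁸·(176)⁴ = 217.6 W m^-2.
Hence α = 1 − 217.6/676.9 = 0.6785.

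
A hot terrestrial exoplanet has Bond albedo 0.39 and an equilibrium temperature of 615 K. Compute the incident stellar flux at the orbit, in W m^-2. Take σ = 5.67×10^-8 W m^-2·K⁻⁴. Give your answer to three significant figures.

53200 W m^-2

From S(1−α)/4 = σT⁴: S = 4σT⁴/(1−α).
The emitted flux is σT⁴ = 8111 W m^-2.
S = 4·8111/0.61 = 53190 W m^-2.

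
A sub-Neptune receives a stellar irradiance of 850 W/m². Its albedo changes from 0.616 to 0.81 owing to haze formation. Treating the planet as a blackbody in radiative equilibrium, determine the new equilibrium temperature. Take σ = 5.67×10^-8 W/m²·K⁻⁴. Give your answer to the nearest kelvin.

New equilibrium: T₂ = [(1−0.81)·850.0/(4σ)]^(1/4) = 163.4 K.

163 K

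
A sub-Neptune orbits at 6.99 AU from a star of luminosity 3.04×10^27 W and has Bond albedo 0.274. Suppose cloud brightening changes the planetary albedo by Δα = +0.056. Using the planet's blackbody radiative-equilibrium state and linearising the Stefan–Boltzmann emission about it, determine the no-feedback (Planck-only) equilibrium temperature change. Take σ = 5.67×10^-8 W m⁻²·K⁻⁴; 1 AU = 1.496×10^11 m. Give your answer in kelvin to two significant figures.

-3.1 kelvin

d = 6.99 × 1.496×10^11 m = 1.046×10^12 m.
S = L/(4πd²) = 221.2 W m⁻².
Unperturbed T_e = [221.2·(1−0.274)/(4σ)]^¼ = 163.1 K.
ΔF = −(S/4)Δα = −(221.2/4)×(+0.056) = -3.097 W m⁻².
Linearising σT⁴ gives d(σT⁴)/dT = 4σT_e³ = 0.9846 W m⁻² per K.
Hence the no-feedback warming is ΔF/(4σT_e³) = -3.15 K.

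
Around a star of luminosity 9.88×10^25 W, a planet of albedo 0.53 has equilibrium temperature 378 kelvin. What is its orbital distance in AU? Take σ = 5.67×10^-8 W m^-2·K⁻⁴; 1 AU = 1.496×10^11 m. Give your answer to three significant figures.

0.189 AU

The flux needed for this T is 4σT⁴/(1−0.53) = 9852 W m^-2.
S = L/(4πd²) → d = √(L/4πS) = √(9.88×10^25/(4π·9852)) = 2.825×10^10 m = 0.1888 AU.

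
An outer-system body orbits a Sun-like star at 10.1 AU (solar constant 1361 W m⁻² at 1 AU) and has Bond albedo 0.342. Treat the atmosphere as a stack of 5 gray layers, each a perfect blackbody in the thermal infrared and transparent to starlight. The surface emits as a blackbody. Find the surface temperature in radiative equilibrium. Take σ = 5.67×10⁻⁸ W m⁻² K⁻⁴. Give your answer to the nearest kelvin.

123 K

Flux at the orbit: S = 1361/(10.1)² = 13.34 W m⁻².
OLR = S(1−α)/4 = 2.195 W m⁻²; the top layer radiates at T_e = 78.88 K.
With N = 5 opaque layers, T_s = (N+1)^(1/4)·T_e = 6^(1/4)·78.88 = 123.4 K.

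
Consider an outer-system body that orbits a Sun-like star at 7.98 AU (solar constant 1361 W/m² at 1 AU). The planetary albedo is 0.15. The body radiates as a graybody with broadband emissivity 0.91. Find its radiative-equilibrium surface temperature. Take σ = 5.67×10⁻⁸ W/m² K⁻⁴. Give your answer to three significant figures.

Flux at the orbit: S = 1361/(7.98)² = 21.37 W/m².
Absorbed flux (global mean): S(1−α)/4 = 21.37·0.85/4 = 4.542 W/m².
Equating to εσT⁴ with ε = 0.91: T = (4.542/0.91σ)^(1/4) = 96.86 K.

96.9 kelvin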